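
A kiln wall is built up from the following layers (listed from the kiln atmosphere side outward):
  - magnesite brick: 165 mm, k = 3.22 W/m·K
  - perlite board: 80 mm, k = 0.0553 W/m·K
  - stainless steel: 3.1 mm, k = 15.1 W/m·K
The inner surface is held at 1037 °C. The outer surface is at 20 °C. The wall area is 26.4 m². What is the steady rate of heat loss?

Q ≈ 17900 W

Using the resistance-network approach (series):
R_magnesite brick = L/(kA) = 0.165/(3.22×26.4) = 0.001941 K/W
R_perlite board = L/(kA) = 0.08/(0.0553×26.4) = 0.0548 K/W
R_stainless steel = L/(kA) = 0.0031/(15.1×26.4) = 7.776×10^-6 K/W
R_total = 0.05675 K/W
Q = ΔT / R_total = 1017 / 0.05675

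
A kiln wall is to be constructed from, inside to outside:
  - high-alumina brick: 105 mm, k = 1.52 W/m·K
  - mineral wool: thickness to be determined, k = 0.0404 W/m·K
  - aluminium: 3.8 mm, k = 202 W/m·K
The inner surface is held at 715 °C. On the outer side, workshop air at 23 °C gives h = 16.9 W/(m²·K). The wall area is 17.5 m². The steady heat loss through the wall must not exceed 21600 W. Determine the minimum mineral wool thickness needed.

Thermal resistances in series:
R_high-alumina brick = L/(kA) = 0.105/(1.52×17.5) = 0.003947 K/W
R_aluminium = L/(kA) = 0.0038/(202×17.5) = 1.075×10^-6 K/W
R_outer film = 1/(h_o·A) = 1/(16.9×17.5) = 0.003381 K/W
Sum of the known resistances R_other = 0.00733 K/W
Required total resistance R_tot = ΔT/Q_allow = 692/21600 = 0.03204 K/W
R_mineral wool = R_tot − R_other = 0.02471 K/W
L = R·k·A = 0.02471×0.0404×17.5

L ≈ 17.5 mm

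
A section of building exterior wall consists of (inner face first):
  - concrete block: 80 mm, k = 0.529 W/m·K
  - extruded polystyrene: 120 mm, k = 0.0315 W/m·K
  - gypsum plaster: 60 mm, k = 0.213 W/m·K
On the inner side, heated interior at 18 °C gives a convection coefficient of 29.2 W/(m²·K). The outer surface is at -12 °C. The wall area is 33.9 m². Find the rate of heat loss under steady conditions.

Q ≈ 238 W

Series thermal resistances:
R_inner film = 1/(h_i·A) = 1/(29.2×33.9) = 0.00101 K/W
R_concrete block = L/(kA) = 0.08/(0.529×33.9) = 0.004461 K/W
R_extruded polystyrene = L/(kA) = 0.12/(0.0315×33.9) = 0.1124 K/W
R_gypsum plaster = L/(kA) = 0.06/(0.213×33.9) = 0.008309 K/W
R_total = 0.1262 K/W
Q = ΔT / R_total = 30 / 0.1262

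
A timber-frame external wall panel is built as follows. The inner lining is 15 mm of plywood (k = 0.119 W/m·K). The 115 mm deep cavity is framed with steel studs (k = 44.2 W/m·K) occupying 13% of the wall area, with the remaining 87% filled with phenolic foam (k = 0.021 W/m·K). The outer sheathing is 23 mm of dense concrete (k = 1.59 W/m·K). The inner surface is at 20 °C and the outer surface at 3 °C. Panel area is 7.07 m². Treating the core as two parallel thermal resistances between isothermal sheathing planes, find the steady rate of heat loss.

Q ≈ 749 W

Sheathing layers in series; stud and cavity paths in parallel between them.
R_inner = 0.015/(0.119×7.07) = 0.01783 K/W
R_stud  = 0.115/(44.2×0.13×7.07) = 0.002831 K/W
R_cav   = 0.115/(0.021×0.87×7.07) = 0.8903 K/W
1/R_core = 1/R_stud + 1/R_cav → R_core = 0.002822 K/W
R_outer = 0.023/(1.59×7.07) = 0.002046 K/W
R_total = 0.0227 K/W
Q = ΔT/R_total = 17/0.0227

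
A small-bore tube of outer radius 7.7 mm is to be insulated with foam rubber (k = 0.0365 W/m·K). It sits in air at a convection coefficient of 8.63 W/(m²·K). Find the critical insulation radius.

r_cr ≈ 4.23 mm

For a cylinder r_cr = k/h = 0.0365/8.63
r_cr = 4.23 mm; since the bare radius (7.7 mm) is above r_cr, any added insulation will reduce heat loss.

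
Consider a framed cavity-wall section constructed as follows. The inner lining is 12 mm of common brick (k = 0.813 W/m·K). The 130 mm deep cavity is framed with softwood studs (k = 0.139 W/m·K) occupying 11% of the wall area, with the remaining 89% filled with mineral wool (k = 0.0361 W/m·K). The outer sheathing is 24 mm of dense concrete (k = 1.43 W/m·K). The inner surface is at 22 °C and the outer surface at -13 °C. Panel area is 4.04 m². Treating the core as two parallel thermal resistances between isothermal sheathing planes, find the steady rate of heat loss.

Q ≈ 51 W

Sheathing layers in series; stud and cavity paths in parallel between them.
R_inner = 0.012/(0.813×4.04) = 0.003654 K/W
R_stud  = 0.13/(0.139×0.11×4.04) = 2.105 K/W
R_cav   = 0.13/(0.0361×0.89×4.04) = 1.002 K/W
1/R_core = 1/R_stud + 1/R_cav → R_core = 0.6786 K/W
R_outer = 0.024/(1.43×4.04) = 0.004154 K/W
R_total = 0.6864 K/W
Q = ΔT/R_total = 35/0.6864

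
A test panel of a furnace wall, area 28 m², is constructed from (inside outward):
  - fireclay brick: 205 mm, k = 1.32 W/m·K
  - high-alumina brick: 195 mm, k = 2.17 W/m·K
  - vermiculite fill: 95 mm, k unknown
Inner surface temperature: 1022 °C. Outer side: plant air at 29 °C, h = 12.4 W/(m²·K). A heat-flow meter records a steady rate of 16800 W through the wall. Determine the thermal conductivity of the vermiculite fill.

Series thermal resistances:
R_fireclay brick = L/(kA) = 0.205/(1.32×28) = 0.005547 K/W
R_high-alumina brick = L/(kA) = 0.195/(2.17×28) = 0.003209 K/W
R_outer film = 1/(h_o·A) = 1/(12.4×28) = 0.00288 K/W
Sum of known resistances R_other = 0.01164 K/W
Total R = ΔT/Q = 993/16800 = 0.05911 K/W
R_vermiculite fill = R_total − R_other = 0.04747 K/W
k = L/(R·A) = 0.095/(0.04747×28)

k ≈ 0.0715 W/(m·K)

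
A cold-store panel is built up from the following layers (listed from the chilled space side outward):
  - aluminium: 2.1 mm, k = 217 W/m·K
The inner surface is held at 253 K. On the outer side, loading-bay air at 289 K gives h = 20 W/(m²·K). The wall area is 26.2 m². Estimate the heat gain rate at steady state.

Q ≈ 18900 W

Using the resistance-network approach (series):
R_aluminium = L/(kA) = 0.0021/(217×26.2) = 3.694×10^-7 K/W
R_outer film = 1/(h_o·A) = 1/(20×26.2) = 0.001908 K/W
R_total = 0.001909 K/W
Q = ΔT / R_total = 36 / 0.001909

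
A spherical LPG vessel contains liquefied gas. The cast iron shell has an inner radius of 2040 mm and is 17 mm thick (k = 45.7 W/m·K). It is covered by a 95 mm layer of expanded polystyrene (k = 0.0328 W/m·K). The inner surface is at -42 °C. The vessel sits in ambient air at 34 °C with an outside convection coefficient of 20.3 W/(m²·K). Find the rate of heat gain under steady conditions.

Each spherical layer contributes R = (1/r_i − 1/r_o)/(4πk):
R_cast iron shell = (1/2.04 − 1/2.057)/(4π×45.7) = 7.054×10^-6 K/W
R_expanded polystyrene = (1/2.057 − 1/2.152)/(4π×0.0328) = 0.05207 K/W
R_outer film = 1/(h·4πr_o²) = 1/(20.3×4π×2.152²) = 8.465×10^-4 K/W
R_total = 0.05292 K/W
Q = ΔT/R_total = 76/0.05292

Q ≈ 1440 W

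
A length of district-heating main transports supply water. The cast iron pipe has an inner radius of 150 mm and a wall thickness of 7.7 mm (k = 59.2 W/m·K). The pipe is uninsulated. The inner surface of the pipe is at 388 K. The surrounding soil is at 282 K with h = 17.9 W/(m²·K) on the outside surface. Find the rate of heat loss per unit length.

For a radial system each layer contributes R = ln(r_out/r_in)/(2πkL); films add R = 1/(hA).
R_cast iron pipe wall = ln(157.7/150)/(2π×59.2×1) = 1.346×10^-4 K/W
R_outer film = 1/(h_o·2πr_oL) = 1/(17.9×2π×0.1577×1) = 0.05638 K/W
R_total = 0.05652 K/W
Q = ΔT/R_total = 106/0.05652

q′ ≈ 1880 W/m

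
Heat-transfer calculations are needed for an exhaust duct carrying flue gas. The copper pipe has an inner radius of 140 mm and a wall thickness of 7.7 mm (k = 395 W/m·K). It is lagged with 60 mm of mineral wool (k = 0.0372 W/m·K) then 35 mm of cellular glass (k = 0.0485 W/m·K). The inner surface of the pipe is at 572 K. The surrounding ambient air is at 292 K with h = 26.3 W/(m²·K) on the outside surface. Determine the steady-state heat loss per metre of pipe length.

q′ ≈ 140 W/m

For a radial system each layer contributes R = ln(r_out/r_in)/(2πkL); films add R = 1/(hA).
R_copper pipe wall = ln(147.7/140)/(2π×395×1) = 2.157×10^-5 K/W
R_mineral wool = ln(207.7/147.7)/(2π×0.0372×1) = 1.459 K/W
R_cellular glass = ln(242.7/207.7)/(2π×0.0485×1) = 0.511 K/W
R_outer film = 1/(h_o·2πr_oL) = 1/(26.3×2π×0.2427×1) = 0.02493 K/W
R_total = 1.995 K/W
Q = ΔT/R_total = 280/1.995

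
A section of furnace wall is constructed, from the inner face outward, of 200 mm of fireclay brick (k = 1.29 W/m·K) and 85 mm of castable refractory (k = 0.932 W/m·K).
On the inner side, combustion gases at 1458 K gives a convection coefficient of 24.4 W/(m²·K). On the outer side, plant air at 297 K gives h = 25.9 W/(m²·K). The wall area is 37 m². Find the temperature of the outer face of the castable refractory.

Treating each layer as a thermal resistance in series:
R_inner film = 1/(h_i·A) = 1/(24.4×37) = 0.001108 K/W
R_fireclay brick = L/(kA) = 0.2/(1.29×37) = 0.00419 K/W
R_castable refractory = L/(kA) = 0.085/(0.932×37) = 0.002465 K/W
R_outer film = 1/(h_o·A) = 1/(25.9×37) = 0.001044 K/W
R_total = 0.008806 K/W;  Q = ΔT/R_total = 1161/0.008806 = 131800 W
T_interface = T_inner − Q·ΣR(inner→interface) = 1458 − 132000×0.007763

T ≈ 435 K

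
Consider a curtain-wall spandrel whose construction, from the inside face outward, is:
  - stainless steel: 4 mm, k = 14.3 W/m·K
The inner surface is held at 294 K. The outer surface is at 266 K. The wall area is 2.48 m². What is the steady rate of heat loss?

Thermal resistances in series:
R_stainless steel = L/(kA) = 0.004/(14.3×2.48) = 1.128×10^-4 K/W
R_total = 1.128×10^-4 K/W
Q = ΔT / R_total = 28 / 1.128×10^-4

Q ≈ 248000 W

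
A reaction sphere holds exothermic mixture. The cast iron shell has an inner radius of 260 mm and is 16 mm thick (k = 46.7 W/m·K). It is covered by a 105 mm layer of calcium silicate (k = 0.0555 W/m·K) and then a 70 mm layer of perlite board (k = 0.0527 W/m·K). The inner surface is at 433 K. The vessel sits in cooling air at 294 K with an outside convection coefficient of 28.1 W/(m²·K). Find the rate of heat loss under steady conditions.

Q ≈ 67.4 W

Spherical conduction: R = (1/r_in − 1/r_out)/(4πk) per layer; series-sum.
R_cast iron shell = (1/0.26 − 1/0.276)/(4π×46.7) = 3.799×10^-4 K/W
R_calcium silicate = (1/0.276 − 1/0.381)/(4π×0.0555) = 1.432 K/W
R_perlite board = (1/0.381 − 1/0.451)/(4π×0.0527) = 0.6151 K/W
R_outer film = 1/(h·4πr_o²) = 1/(28.1×4π×0.451²) = 0.01392 K/W
R_total = 2.061 K/W
Q = ΔT/R_total = 139/2.061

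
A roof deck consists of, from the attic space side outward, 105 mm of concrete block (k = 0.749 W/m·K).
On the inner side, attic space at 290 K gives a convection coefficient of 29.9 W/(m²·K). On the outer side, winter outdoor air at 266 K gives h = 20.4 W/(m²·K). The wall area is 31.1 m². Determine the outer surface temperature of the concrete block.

T ≈ 271 K

Thermal resistances in series:
R_inner film = 1/(h_i·A) = 1/(29.9×31.1) = 0.001075 K/W
R_concrete block = L/(kA) = 0.105/(0.749×31.1) = 0.004508 K/W
R_outer film = 1/(h_o·A) = 1/(20.4×31.1) = 0.001576 K/W
R_total = 0.007159 K/W;  Q = ΔT/R_total = 24/0.007159 = 3352 W
T_interface = T_inner − Q·ΣR(inner→interface) = 290 − 3350×0.005583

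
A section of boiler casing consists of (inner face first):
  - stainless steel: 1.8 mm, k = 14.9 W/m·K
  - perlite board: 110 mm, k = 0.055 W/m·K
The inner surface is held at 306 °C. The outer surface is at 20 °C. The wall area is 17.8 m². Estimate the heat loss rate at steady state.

Series thermal resistances:
R_stainless steel = L/(kA) = 0.0018/(14.9×17.8) = 6.787×10^-6 K/W
R_perlite board = L/(kA) = 0.11/(0.055×17.8) = 0.1124 K/W
R_total = 0.1124 K/W
Q = ΔT / R_total = 286 / 0.1124

Q ≈ 2550 W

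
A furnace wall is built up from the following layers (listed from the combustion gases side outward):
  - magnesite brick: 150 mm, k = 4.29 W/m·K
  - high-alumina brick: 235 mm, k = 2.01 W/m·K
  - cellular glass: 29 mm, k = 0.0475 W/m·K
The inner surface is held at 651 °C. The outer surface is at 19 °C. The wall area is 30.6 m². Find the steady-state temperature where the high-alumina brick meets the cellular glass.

T ≈ 525 °C

Treating each layer as a thermal resistance in series:
R_magnesite brick = L/(kA) = 0.15/(4.29×30.6) = 0.001143 K/W
R_high-alumina brick = L/(kA) = 0.235/(2.01×30.6) = 0.003821 K/W
R_cellular glass = L/(kA) = 0.029/(0.0475×30.6) = 0.01995 K/W
R_total = 0.02492 K/W;  Q = ΔT/R_total = 632/0.02492 = 25370 W
T_interface = T_inner − Q·ΣR(inner→interface) = 651 − 25400×0.004963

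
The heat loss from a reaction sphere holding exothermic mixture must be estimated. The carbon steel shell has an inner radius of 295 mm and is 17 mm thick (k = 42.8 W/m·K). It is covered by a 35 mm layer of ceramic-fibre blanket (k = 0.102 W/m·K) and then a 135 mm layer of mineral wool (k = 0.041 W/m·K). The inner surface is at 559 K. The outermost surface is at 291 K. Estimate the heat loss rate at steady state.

Q ≈ 147 W

Radial (spherical) resistances in series:
R_carbon steel shell = (1/0.295 − 1/0.312)/(4π×42.8) = 3.434×10^-4 K/W
R_ceramic-fibre blanket = (1/0.312 − 1/0.347)/(4π×0.102) = 0.2522 K/W
R_mineral wool = (1/0.347 − 1/0.482)/(4π×0.041) = 1.567 K/W
R_total = 1.819 K/W
Q = ΔT/R_total = 268/1.819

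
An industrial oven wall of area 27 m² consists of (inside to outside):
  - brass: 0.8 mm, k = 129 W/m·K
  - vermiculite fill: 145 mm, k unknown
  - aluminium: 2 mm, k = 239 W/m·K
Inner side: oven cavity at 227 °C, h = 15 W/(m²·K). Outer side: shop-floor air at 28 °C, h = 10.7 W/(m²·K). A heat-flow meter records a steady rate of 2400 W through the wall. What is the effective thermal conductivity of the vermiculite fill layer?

k ≈ 0.0698 W/(m·K)

Model the wall as resistances in series:
R_inner film = 1/(h_i·A) = 1/(15×27) = 0.002469 K/W
R_brass = L/(kA) = 0.0008/(129×27) = 2.297×10^-7 K/W
R_aluminium = L/(kA) = 0.002/(239×27) = 3.099×10^-7 K/W
R_outer film = 1/(h_o·A) = 1/(10.7×27) = 0.003461 K/W
Sum of known resistances R_other = 0.005931 K/W
Total R = ΔT/Q = 199/2400 = 0.08292 K/W
R_vermiculite fill = R_total − R_other = 0.07699 K/W
k = L/(R·A) = 0.145/(0.07699×27)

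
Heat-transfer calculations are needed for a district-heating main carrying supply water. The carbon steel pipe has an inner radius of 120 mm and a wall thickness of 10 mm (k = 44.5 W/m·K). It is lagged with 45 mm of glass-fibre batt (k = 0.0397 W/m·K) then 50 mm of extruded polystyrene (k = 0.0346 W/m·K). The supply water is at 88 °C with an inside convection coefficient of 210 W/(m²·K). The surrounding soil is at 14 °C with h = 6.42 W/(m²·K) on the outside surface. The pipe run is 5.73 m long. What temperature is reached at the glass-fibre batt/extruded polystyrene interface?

Per-layer cylindrical resistances, series-summed:
R_inner film = 1/(h_i·2πr₁L) = 1/(210×2π×0.12×5.73) = 0.001102 K/W
R_carbon steel pipe wall = ln(130/120)/(2π×44.5×5.73) = 4.996×10^-5 K/W
R_glass-fibre batt = ln(175/130)/(2π×0.0397×5.73) = 0.208 K/W
R_extruded polystyrene = ln(225/175)/(2π×0.0346×5.73) = 0.2017 K/W
R_outer film = 1/(h_o·2πr_oL) = 1/(6.42×2π×0.225×5.73) = 0.01923 K/W
R_total = 0.4301 K/W
Q = ΔT/R_total = 74/0.4301
Q = 172 W
T_interface = T_inner − Q·ΣR(inner→interface) = 88 − 172×0.2091

T ≈ 52 °C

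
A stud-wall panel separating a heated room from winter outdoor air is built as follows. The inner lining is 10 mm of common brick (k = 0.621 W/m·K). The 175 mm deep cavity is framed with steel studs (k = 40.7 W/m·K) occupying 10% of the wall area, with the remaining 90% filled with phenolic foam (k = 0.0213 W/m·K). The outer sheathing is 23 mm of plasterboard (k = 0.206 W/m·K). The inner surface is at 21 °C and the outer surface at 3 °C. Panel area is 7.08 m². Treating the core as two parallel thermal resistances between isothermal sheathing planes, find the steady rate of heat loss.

Sheathing layers in series; stud and cavity paths in parallel between them.
R_inner = 0.01/(0.621×7.08) = 0.002274 K/W
R_stud  = 0.175/(40.7×0.1×7.08) = 0.006073 K/W
R_cav   = 0.175/(0.0213×0.9×7.08) = 1.289 K/W
1/R_core = 1/R_stud + 1/R_cav → R_core = 0.006045 K/W
R_outer = 0.023/(0.206×7.08) = 0.01577 K/W
R_total = 0.02409 K/W
Q = ΔT/R_total = 18/0.02409

Q ≈ 747 W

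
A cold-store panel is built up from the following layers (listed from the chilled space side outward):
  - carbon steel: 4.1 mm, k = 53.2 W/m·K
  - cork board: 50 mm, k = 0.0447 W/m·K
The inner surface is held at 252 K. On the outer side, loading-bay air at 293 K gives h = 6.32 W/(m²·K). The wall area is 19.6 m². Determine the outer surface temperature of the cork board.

T ≈ 288 K

Treating each layer as a thermal resistance in series:
R_carbon steel = L/(kA) = 0.0041/(53.2×19.6) = 3.932×10^-6 K/W
R_cork board = L/(kA) = 0.05/(0.0447×19.6) = 0.05707 K/W
R_outer film = 1/(h_o·A) = 1/(6.32×19.6) = 0.008073 K/W
R_total = 0.06515 K/W;  Q = ΔT/R_total = 41/0.06515 = 629.3 W
T_interface = T_inner + Q·ΣR(inner→interface) = 252 + 629×0.05707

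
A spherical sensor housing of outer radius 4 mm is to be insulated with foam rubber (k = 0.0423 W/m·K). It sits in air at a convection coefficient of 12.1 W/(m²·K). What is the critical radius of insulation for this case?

For a sphere r_cr = 2k/h = 2×0.0423/12.1
r_cr = 6.99 mm; since the bare radius (4 mm) is below r_cr, adding a thin layer of insulation will *increase* heat loss.

r_cr ≈ 6.99 mm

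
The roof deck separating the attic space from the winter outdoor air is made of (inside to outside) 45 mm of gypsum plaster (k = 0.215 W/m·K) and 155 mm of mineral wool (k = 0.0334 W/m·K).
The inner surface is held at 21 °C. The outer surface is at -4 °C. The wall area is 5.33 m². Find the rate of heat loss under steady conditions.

Using the resistance-network approach (series):
R_gypsum plaster = L/(kA) = 0.045/(0.215×5.33) = 0.03927 K/W
R_mineral wool = L/(kA) = 0.155/(0.0334×5.33) = 0.8707 K/W
R_total = 0.9099 K/W
Q = ΔT / R_total = 25 / 0.9099

Q ≈ 27.5 W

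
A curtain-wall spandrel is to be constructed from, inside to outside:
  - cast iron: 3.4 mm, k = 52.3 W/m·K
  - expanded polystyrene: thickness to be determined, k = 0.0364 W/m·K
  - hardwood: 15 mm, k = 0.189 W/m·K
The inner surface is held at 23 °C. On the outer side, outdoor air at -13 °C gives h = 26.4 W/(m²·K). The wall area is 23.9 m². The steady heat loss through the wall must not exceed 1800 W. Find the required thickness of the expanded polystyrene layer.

Thermal resistances in series:
R_cast iron = L/(kA) = 0.0034/(52.3×23.9) = 2.72×10^-6 K/W
R_hardwood = L/(kA) = 0.015/(0.189×23.9) = 0.003321 K/W
R_outer film = 1/(h_o·A) = 1/(26.4×23.9) = 0.001585 K/W
Sum of the known resistances R_other = 0.004908 K/W
Required total resistance R_tot = ΔT/Q_allow = 36/1800 = 0.02 K/W
R_expanded polystyrene = R_tot − R_other = 0.01509 K/W
L = R·k·A = 0.01509×0.0364×23.9

L ≈ 13.1 mm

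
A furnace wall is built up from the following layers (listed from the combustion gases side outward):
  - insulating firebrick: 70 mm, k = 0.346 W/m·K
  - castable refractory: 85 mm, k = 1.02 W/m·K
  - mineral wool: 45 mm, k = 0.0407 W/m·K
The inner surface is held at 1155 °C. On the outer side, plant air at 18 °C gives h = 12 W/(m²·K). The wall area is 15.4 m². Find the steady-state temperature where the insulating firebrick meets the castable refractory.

Thermal resistances in series:
R_insulating firebrick = L/(kA) = 0.07/(0.346×15.4) = 0.01314 K/W
R_castable refractory = L/(kA) = 0.085/(1.02×15.4) = 0.005411 K/W
R_mineral wool = L/(kA) = 0.045/(0.0407×15.4) = 0.0718 K/W
R_outer film = 1/(h_o·A) = 1/(12×15.4) = 0.005411 K/W
R_total = 0.09576 K/W;  Q = ΔT/R_total = 1137/0.09576 = 11870 W
T_interface = T_inner − Q·ΣR(inner→interface) = 1155 − 11900×0.01314

T ≈ 999 °C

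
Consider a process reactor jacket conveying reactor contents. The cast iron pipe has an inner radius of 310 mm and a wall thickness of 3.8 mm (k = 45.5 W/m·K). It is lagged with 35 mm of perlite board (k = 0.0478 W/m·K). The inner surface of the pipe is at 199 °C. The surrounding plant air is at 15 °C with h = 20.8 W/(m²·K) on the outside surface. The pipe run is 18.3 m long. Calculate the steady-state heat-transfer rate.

Q ≈ 9000 W

Treating each annulus and film as a series resistance:
R_cast iron pipe wall = ln(313.8/310)/(2π×45.5×18.3) = 2.329×10^-6 K/W
R_perlite board = ln(348.8/313.8)/(2π×0.0478×18.3) = 0.01924 K/W
R_outer film = 1/(h_o·2πr_oL) = 1/(20.8×2π×0.3488×18.3) = 0.001199 K/W
R_total = 0.02044 K/W
Q = ΔT/R_total = 184/0.02044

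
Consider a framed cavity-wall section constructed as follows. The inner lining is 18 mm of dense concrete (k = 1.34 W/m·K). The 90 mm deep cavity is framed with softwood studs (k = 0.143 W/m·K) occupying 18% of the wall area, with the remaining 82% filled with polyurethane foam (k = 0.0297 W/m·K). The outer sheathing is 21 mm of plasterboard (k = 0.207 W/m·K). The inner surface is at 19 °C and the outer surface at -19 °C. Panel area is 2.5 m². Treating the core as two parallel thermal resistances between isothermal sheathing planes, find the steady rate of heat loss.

Q ≈ 49.7 W

Sheathing layers in series; stud and cavity paths in parallel between them.
R_inner = 0.018/(1.34×2.5) = 0.005373 K/W
R_stud  = 0.09/(0.143×0.18×2.5) = 1.399 K/W
R_cav   = 0.09/(0.0297×0.82×2.5) = 1.478 K/W
1/R_core = 1/R_stud + 1/R_cav → R_core = 0.7186 K/W
R_outer = 0.021/(0.207×2.5) = 0.04058 K/W
R_total = 0.7646 K/W
Q = ΔT/R_total = 38/0.7646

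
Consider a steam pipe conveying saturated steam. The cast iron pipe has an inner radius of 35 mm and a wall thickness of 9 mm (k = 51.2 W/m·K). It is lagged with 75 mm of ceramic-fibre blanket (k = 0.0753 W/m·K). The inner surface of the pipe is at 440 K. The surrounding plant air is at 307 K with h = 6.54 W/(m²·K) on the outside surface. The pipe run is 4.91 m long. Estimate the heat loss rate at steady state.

Q ≈ 283 W

Radial resistances (cylindrical: R_cond = ln(r_o/r_i)/(2πkL), R_conv = 1/(h·2πrL)):
R_cast iron pipe wall = ln(44/35)/(2π×51.2×4.91) = 1.449×10^-4 K/W
R_ceramic-fibre blanket = ln(119/44)/(2π×0.0753×4.91) = 0.4283 K/W
R_outer film = 1/(h_o·2πr_oL) = 1/(6.54×2π×0.119×4.91) = 0.04165 K/W
R_total = 0.4701 K/W
Q = ΔT/R_total = 133/0.4701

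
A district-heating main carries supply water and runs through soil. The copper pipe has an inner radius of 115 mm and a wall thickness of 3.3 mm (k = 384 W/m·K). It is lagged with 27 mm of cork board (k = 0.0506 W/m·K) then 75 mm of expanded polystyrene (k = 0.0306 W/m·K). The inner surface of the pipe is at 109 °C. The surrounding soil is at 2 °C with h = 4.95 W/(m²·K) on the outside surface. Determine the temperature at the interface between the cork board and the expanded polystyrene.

Radial resistances (cylindrical: R_cond = ln(r_o/r_i)/(2πkL), R_conv = 1/(h·2πrL)):
R_copper pipe wall = ln(118.3/115)/(2π×384×1) = 1.173×10^-5 K/W
R_cork board = ln(145.3/118.3)/(2π×0.0506×1) = 0.6466 K/W
R_expanded polystyrene = ln(220.3/145.3)/(2π×0.0306×1) = 2.165 K/W
R_outer film = 1/(h_o·2πr_oL) = 1/(4.95×2π×0.2203×1) = 0.1459 K/W
R_total = 2.957 K/W
Q = ΔT/R_total = 107/2.957
Q = 36.2 W/m
T_interface = T_inner − Q·ΣR(inner→interface) = 109 − 36.2×0.6466

T ≈ 85.6 °C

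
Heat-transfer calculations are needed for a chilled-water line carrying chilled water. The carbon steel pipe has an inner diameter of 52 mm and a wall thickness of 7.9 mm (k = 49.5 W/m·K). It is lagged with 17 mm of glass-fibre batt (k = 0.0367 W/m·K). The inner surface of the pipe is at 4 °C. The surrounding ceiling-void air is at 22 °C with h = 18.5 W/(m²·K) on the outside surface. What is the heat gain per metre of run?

For a radial system each layer contributes R = ln(r_out/r_in)/(2πkL); films add R = 1/(hA).
R_carbon steel pipe wall = ln(33.9/26)/(2π×49.5×1) = 8.531×10^-4 K/W
R_glass-fibre batt = ln(50.9/33.9)/(2π×0.0367×1) = 1.763 K/W
R_outer film = 1/(h_o·2πr_oL) = 1/(18.5×2π×0.0509×1) = 0.169 K/W
R_total = 1.932 K/W
Q = ΔT/R_total = 18/1.932

q′ ≈ 9.31 W/m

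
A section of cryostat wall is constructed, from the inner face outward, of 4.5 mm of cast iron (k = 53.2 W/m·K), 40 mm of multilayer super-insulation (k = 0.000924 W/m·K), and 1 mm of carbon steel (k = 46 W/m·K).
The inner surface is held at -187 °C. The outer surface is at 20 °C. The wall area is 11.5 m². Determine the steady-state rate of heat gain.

Q ≈ 55 W

Thermal resistances in series:
R_cast iron = L/(kA) = 0.0045/(53.2×11.5) = 7.355×10^-6 K/W
R_multilayer super-insulation = L/(kA) = 0.04/(0.000924×11.5) = 3.764 K/W
R_carbon steel = L/(kA) = 0.001/(46×11.5) = 1.89×10^-6 K/W
R_total = 3.764 K/W
Q = ΔT / R_total = 207 / 3.764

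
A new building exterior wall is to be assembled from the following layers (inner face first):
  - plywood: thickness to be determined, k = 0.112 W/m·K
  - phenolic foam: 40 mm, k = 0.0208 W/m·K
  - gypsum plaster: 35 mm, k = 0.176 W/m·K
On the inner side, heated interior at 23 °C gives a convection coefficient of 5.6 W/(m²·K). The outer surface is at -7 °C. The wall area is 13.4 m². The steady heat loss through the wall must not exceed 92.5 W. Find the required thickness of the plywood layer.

L ≈ 229 mm

Series thermal resistances:
R_inner film = 1/(h_i·A) = 1/(5.6×13.4) = 0.01333 K/W
R_phenolic foam = L/(kA) = 0.04/(0.0208×13.4) = 0.1435 K/W
R_gypsum plaster = L/(kA) = 0.035/(0.176×13.4) = 0.01484 K/W
Sum of the known resistances R_other = 0.1717 K/W
Required total resistance R_tot = ΔT/Q_allow = 30/92.5 = 0.3243 K/W
R_plywood = R_tot − R_other = 0.1526 K/W
L = R·k·A = 0.1526×0.112×13.4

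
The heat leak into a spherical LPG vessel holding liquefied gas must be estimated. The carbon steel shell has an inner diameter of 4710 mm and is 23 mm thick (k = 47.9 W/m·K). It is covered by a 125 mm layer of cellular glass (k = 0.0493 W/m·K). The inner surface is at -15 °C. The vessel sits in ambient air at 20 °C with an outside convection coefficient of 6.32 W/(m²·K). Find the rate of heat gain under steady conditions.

Each spherical layer contributes R = (1/r_i − 1/r_o)/(4πk):
R_carbon steel shell = (1/2.355 − 1/2.378)/(4π×47.9) = 6.823×10^-6 K/W
R_cellular glass = (1/2.378 − 1/2.503)/(4π×0.0493) = 0.0339 K/W
R_outer film = 1/(h·4πr_o²) = 1/(6.32×4π×2.503²) = 0.00201 K/W
R_total = 0.03592 K/W
Q = ΔT/R_total = 35/0.03592

Q ≈ 975 W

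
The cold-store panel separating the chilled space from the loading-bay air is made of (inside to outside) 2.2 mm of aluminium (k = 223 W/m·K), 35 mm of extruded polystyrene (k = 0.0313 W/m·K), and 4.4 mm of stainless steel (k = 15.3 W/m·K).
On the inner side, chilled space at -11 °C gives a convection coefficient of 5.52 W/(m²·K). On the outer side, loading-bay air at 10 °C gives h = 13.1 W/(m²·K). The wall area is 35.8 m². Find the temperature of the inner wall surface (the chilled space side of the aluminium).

Using the resistance-network approach (series):
R_inner film = 1/(h_i·A) = 1/(5.52×35.8) = 0.00506 K/W
R_aluminium = L/(kA) = 0.0022/(223×35.8) = 2.756×10^-7 K/W
R_extruded polystyrene = L/(kA) = 0.035/(0.0313×35.8) = 0.03123 K/W
R_stainless steel = L/(kA) = 0.0044/(15.3×35.8) = 8.033×10^-6 K/W
R_outer film = 1/(h_o·A) = 1/(13.1×35.8) = 0.002132 K/W
R_total = 0.03844 K/W;  Q = ΔT/R_total = 21/0.03844 = 546.4 W
T_interface = T_inner + Q·ΣR(inner→interface) = -11 + 546×0.00506

T ≈ -8.24 °C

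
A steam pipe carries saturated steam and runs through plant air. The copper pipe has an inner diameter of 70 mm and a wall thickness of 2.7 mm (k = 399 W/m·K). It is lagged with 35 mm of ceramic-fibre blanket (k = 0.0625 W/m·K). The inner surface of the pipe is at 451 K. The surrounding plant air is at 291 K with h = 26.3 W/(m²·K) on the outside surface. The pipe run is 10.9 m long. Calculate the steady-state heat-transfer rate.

Per-layer cylindrical resistances, series-summed:
R_copper pipe wall = ln(37.7/35)/(2π×399×10.9) = 2.719×10^-6 K/W
R_ceramic-fibre blanket = ln(72.7/37.7)/(2π×0.0625×10.9) = 0.1534 K/W
R_outer film = 1/(h_o·2πr_oL) = 1/(26.3×2π×0.0727×10.9) = 0.007637 K/W
R_total = 0.1611 K/W
Q = ΔT/R_total = 160/0.1611

Q ≈ 993 W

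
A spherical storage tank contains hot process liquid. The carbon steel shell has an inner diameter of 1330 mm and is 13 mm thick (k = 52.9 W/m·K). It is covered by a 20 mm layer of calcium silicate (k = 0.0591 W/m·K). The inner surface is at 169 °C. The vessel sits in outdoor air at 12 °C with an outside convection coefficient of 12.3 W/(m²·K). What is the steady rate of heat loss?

Q ≈ 2240 W

Radial (spherical) resistances in series:
R_carbon steel shell = (1/0.665 − 1/0.678)/(4π×52.9) = 4.337×10^-5 K/W
R_calcium silicate = (1/0.678 − 1/0.698)/(4π×0.0591) = 0.0569 K/W
R_outer film = 1/(h·4πr_o²) = 1/(12.3×4π×0.698²) = 0.01328 K/W
R_total = 0.07023 K/W
Q = ΔT/R_total = 157/0.07023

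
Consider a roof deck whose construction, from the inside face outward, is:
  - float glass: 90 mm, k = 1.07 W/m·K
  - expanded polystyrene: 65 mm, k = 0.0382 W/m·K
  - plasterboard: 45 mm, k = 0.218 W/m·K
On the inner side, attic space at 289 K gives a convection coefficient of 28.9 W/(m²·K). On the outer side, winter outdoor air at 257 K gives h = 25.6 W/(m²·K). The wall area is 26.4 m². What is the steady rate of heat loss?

Model the wall as resistances in series:
R_inner film = 1/(h_i·A) = 1/(28.9×26.4) = 0.001311 K/W
R_float glass = L/(kA) = 0.09/(1.07×26.4) = 0.003186 K/W
R_expanded polystyrene = L/(kA) = 0.065/(0.0382×26.4) = 0.06445 K/W
R_plasterboard = L/(kA) = 0.045/(0.218×26.4) = 0.007819 K/W
R_outer film = 1/(h_o·A) = 1/(25.6×26.4) = 0.00148 K/W
R_total = 0.07825 K/W
Q = ΔT / R_total = 32 / 0.07825

Q ≈ 409 W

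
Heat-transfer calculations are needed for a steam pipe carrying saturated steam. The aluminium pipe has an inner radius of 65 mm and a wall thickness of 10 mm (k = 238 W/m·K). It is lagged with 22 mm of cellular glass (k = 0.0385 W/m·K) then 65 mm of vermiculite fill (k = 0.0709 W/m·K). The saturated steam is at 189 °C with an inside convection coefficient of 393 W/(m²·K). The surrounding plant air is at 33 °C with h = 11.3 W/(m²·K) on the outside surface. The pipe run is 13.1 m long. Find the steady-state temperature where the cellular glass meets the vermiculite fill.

Per-layer cylindrical resistances, series-summed:
R_inner film = 1/(h_i·2πr₁L) = 1/(393×2π×0.065×13.1) = 4.756×10^-4 K/W
R_aluminium pipe wall = ln(75/65)/(2π×238×13.1) = 7.305×10^-6 K/W
R_cellular glass = ln(97/75)/(2π×0.0385×13.1) = 0.08117 K/W
R_vermiculite fill = ln(162/97)/(2π×0.0709×13.1) = 0.08789 K/W
R_outer film = 1/(h_o·2πr_oL) = 1/(11.3×2π×0.162×13.1) = 0.006637 K/W
R_total = 0.1762 K/W
Q = ΔT/R_total = 156/0.1762
Q = 885 W
T_interface = T_inner − Q·ΣR(inner→interface) = 189 − 885×0.08165

T ≈ 117 °C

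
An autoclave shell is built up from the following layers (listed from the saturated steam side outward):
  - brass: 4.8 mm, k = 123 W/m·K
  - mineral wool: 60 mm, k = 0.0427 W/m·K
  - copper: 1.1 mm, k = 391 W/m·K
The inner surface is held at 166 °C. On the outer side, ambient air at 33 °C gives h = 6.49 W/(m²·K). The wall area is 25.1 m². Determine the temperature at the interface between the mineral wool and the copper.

T ≈ 46.1 °C

Using the resistance-network approach (series):
R_brass = L/(kA) = 0.0048/(123×25.1) = 1.555×10^-6 K/W
R_mineral wool = L/(kA) = 0.06/(0.0427×25.1) = 0.05598 K/W
R_copper = L/(kA) = 0.0011/(391×25.1) = 1.121×10^-7 K/W
R_outer film = 1/(h_o·A) = 1/(6.49×25.1) = 0.006139 K/W
R_total = 0.06212 K/W;  Q = ΔT/R_total = 133/0.06212 = 2141 W
T_interface = T_inner − Q·ΣR(inner→interface) = 166 − 2140×0.05598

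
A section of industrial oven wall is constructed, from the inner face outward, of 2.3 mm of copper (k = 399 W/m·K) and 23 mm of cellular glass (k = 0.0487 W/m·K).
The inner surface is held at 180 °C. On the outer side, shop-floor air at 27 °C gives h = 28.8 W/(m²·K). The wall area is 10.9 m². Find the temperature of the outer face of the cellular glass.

T ≈ 37.5 °C

Model the wall as resistances in series:
R_copper = L/(kA) = 0.0023/(399×10.9) = 5.288×10^-7 K/W
R_cellular glass = L/(kA) = 0.023/(0.0487×10.9) = 0.04333 K/W
R_outer film = 1/(h_o·A) = 1/(28.8×10.9) = 0.003186 K/W
R_total = 0.04651 K/W;  Q = ΔT/R_total = 153/0.04651 = 3289 W
T_interface = T_inner − Q·ΣR(inner→interface) = 180 − 3290×0.04333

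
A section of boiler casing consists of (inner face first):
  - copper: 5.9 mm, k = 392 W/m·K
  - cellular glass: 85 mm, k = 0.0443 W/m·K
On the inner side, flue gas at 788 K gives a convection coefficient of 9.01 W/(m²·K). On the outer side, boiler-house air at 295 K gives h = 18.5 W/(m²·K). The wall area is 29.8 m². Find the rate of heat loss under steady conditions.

Series thermal resistances:
R_inner film = 1/(h_i·A) = 1/(9.01×29.8) = 0.003724 K/W
R_copper = L/(kA) = 0.0059/(392×29.8) = 5.051×10^-7 K/W
R_cellular glass = L/(kA) = 0.085/(0.0443×29.8) = 0.06439 K/W
R_outer film = 1/(h_o·A) = 1/(18.5×29.8) = 0.001814 K/W
R_total = 0.06993 K/W
Q = ΔT / R_total = 493 / 0.06993

Q ≈ 7050 W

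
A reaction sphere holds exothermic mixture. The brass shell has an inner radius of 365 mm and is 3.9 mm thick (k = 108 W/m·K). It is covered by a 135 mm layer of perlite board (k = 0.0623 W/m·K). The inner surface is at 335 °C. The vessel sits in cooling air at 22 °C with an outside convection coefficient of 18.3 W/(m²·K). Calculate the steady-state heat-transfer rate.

Each spherical layer contributes R = (1/r_i − 1/r_o)/(4πk):
R_brass shell = (1/0.365 − 1/0.3689)/(4π×108) = 2.134×10^-5 K/W
R_perlite board = (1/0.3689 − 1/0.5039)/(4π×0.0623) = 0.9276 K/W
R_outer film = 1/(h·4πr_o²) = 1/(18.3×4π×0.5039²) = 0.01713 K/W
R_total = 0.9448 K/W
Q = ΔT/R_total = 313/0.9448

Q ≈ 331 W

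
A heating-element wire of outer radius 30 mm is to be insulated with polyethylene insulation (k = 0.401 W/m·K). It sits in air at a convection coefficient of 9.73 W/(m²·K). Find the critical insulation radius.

For a cylinder r_cr = k/h = 0.401/9.73
r_cr = 41.2 mm; since the bare radius (30 mm) is below r_cr, adding a thin layer of insulation will *increase* heat loss.

r_cr ≈ 41.2 mm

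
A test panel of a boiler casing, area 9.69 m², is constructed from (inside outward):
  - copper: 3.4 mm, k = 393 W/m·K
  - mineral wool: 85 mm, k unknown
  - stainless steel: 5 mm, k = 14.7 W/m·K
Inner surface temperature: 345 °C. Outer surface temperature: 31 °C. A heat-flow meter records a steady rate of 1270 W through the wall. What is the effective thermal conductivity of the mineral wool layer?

Using the resistance-network approach (series):
R_copper = L/(kA) = 0.0034/(393×9.69) = 8.928×10^-7 K/W
R_stainless steel = L/(kA) = 0.005/(14.7×9.69) = 3.51×10^-5 K/W
Sum of known resistances R_other = 3.599×10^-5 K/W
Total R = ΔT/Q = 314/1270 = 0.2472 K/W
R_mineral wool = R_total − R_other = 0.2472 K/W
k = L/(R·A) = 0.085/(0.2472×9.69)

k ≈ 0.0355 W/(m·K)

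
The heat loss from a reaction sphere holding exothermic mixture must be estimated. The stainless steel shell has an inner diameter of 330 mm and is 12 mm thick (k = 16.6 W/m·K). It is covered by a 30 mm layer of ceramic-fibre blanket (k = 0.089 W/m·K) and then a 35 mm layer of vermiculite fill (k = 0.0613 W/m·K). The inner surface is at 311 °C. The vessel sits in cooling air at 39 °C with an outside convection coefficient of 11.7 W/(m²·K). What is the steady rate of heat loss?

Q ≈ 155 W

Spherical conduction: R = (1/r_in − 1/r_out)/(4πk) per layer; series-sum.
R_stainless steel shell = (1/0.165 − 1/0.177)/(4π×16.6) = 0.00197 K/W
R_ceramic-fibre blanket = (1/0.177 − 1/0.207)/(4π×0.089) = 0.7321 K/W
R_vermiculite fill = (1/0.207 − 1/0.242)/(4π×0.0613) = 0.907 K/W
R_outer film = 1/(h·4πr_o²) = 1/(11.7×4π×0.242²) = 0.1161 K/W
R_total = 1.757 K/W
Q = ΔT/R_total = 272/1.757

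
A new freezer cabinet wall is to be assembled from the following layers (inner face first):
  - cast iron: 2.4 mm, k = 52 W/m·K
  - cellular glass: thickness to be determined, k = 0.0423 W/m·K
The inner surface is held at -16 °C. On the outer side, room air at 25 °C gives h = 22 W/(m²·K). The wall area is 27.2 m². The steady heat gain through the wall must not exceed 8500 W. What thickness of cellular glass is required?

Series thermal resistances:
R_cast iron = L/(kA) = 0.0024/(52×27.2) = 1.697×10^-6 K/W
R_outer film = 1/(h_o·A) = 1/(22×27.2) = 0.001671 K/W
Sum of the known resistances R_other = 0.001673 K/W
Required total resistance R_tot = ΔT/Q_allow = 41/8500 = 0.004824 K/W
R_cellular glass = R_tot − R_other = 0.003151 K/W
L = R·k·A = 0.003151×0.0423×27.2

L ≈ 3.63 mm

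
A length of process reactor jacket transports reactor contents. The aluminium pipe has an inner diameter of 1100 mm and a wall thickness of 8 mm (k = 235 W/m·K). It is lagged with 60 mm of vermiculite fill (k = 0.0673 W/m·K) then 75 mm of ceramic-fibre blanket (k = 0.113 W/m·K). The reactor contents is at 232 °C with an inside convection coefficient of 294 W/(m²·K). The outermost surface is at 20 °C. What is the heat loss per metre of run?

Radial resistances (cylindrical: R_cond = ln(r_o/r_i)/(2πkL), R_conv = 1/(h·2πrL)):
R_inner film = 1/(h_i·2πr₁L) = 1/(294×2π×0.55×1) = 9.843×10^-4 K/W
R_aluminium pipe wall = ln(558/550)/(2π×235×1) = 9.78×10^-6 K/W
R_vermiculite fill = ln(618/558)/(2π×0.0673×1) = 0.2415 K/W
R_ceramic-fibre blanket = ln(693/618)/(2π×0.113×1) = 0.1613 K/W
R_total = 0.4038 K/W
Q = ΔT/R_total = 212/0.4038

q′ ≈ 525 W/m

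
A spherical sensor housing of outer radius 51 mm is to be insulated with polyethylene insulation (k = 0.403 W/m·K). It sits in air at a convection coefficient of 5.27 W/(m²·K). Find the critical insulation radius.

For a sphere r_cr = 2k/h = 2×0.403/5.27
r_cr = 153 mm; since the bare radius (51 mm) is below r_cr, adding a thin layer of insulation will *increase* heat loss.

r_cr ≈ 153 mm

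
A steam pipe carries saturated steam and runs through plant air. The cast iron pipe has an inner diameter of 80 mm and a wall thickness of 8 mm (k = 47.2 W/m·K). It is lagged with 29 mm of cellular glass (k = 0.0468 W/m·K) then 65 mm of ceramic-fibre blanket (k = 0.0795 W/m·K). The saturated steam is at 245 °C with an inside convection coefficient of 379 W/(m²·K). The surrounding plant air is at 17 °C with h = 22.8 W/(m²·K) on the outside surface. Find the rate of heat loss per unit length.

Cylindrical conduction, so R = ln(r₂/r₁)/(2πkL) per layer, in series:
R_inner film = 1/(h_i·2πr₁L) = 1/(379×2π×0.04×1) = 0.0105 K/W
R_cast iron pipe wall = ln(48/40)/(2π×47.2×1) = 6.148×10^-4 K/W
R_cellular glass = ln(77/48)/(2π×0.0468×1) = 1.607 K/W
R_ceramic-fibre blanket = ln(142/77)/(2π×0.0795×1) = 1.225 K/W
R_outer film = 1/(h_o·2πr_oL) = 1/(22.8×2π×0.142×1) = 0.04916 K/W
R_total = 2.893 K/W
Q = ΔT/R_total = 228/2.893

q′ ≈ 78.8 W/m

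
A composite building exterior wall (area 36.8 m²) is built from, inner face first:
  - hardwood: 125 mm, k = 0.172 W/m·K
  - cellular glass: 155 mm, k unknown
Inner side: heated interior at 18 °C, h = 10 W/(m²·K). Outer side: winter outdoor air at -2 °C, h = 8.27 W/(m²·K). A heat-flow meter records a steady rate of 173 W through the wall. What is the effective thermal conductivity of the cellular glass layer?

Using the resistance-network approach (series):
R_inner film = 1/(h_i·A) = 1/(10×36.8) = 0.002717 K/W
R_hardwood = L/(kA) = 0.125/(0.172×36.8) = 0.01975 K/W
R_outer film = 1/(h_o·A) = 1/(8.27×36.8) = 0.003286 K/W
Sum of known resistances R_other = 0.02575 K/W
Total R = ΔT/Q = 20/173 = 0.1156 K/W
R_cellular glass = R_total − R_other = 0.08986 K/W
k = L/(R·A) = 0.155/(0.08986×36.8)

k ≈ 0.0469 W/(m·K)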